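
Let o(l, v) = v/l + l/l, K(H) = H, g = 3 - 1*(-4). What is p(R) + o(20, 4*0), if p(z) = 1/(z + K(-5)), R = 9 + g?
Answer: 12/11 ≈ 1.0909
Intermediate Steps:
g = 7 (g = 3 + 4 = 7)
o(l, v) = 1 + v/l (o(l, v) = v/l + 1 = 1 + v/l)
R = 16 (R = 9 + 7 = 16)
p(z) = 1/(-5 + z) (p(z) = 1/(z - 5) = 1/(-5 + z))
p(R) + o(20, 4*0) = 1/(-5 + 16) + (20 + 4*0)/20 = 1/11 + (20 + 0)/20 = 1/11 + (1/20)*20 = 1/11 + 1 = 12/11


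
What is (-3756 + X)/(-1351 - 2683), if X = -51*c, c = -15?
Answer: 2991/4034 ≈ 0.74145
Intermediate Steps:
X = 765 (X = -51*(-15) = 765)
(-3756 + X)/(-1351 - 2683) = (-3756 + 765)/(-1351 - 2683) = -2991/(-4034) = -2991*(-1/4034) = 2991/4034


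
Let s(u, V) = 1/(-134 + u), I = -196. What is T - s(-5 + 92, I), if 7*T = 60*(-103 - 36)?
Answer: -391973/329 ≈ -1191.4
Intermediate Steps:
T = -8340/7 (T = (60*(-103 - 36))/7 = (60*(-139))/7 = (⅐)*(-8340) = -8340/7 ≈ -1191.4)
T - s(-5 + 92, I) = -8340/7 - 1/(-134 + (-5 + 92)) = -8340/7 - 1/(-134 + 87) = -8340/7 - 1/(-47) = -8340/7 - 1*(-1/47) = -8340/7 + 1/47 = -391973/329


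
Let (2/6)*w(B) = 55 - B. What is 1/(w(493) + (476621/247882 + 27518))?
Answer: 247882/6495976549 ≈ 3.8159e-5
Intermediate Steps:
w(B) = 165 - 3*B (w(B) = 3*(55 - B) = 165 - 3*B)
1/(w(493) + (476621/247882 + 27518)) = 1/((165 - 3*493) + (476621/247882 + 27518)) = 1/((165 - 1479) + (476621*(1/247882) + 27518)) = 1/(-1314 + (476621/247882 + 27518)) = 1/(-1314 + 6821693497/247882) = 1/(6495976549/247882) = 247882/6495976549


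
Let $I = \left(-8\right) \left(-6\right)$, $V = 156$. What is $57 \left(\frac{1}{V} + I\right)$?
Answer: $\frac{142291}{52} \approx 2736.4$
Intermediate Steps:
$I = 48$
$57 \left(\frac{1}{V} + I\right) = 57 \left(\frac{1}{156} + 48\right) = 57 \cdot \frac{7489}{156} = \frac{142291}{52}$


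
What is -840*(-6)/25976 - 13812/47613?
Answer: -4950458/51533137 ≈ -0.096064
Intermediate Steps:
-840*(-6)/25976 - 13812/47613 = 5040*(1/25976) - 13812*1/47613 = 630/3247 - 4604/15871 = -4950458/51533137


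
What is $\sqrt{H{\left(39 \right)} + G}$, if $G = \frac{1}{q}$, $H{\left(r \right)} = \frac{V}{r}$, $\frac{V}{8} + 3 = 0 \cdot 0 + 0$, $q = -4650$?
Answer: $\frac{i \sqrt{89981034}}{12090} \approx 0.7846 i$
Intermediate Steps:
$V = -24$ ($V = -24 + 8 \left(0 \cdot 0 + 0\right) = -24 + 8 \left(0 + 0\right) = -24 + 8 \cdot 0 = -24 + 0 = -24$)
$H{\left(r \right)} = - \frac{24}{r}$
$G = - \frac{1}{4650}$ ($G = \frac{1}{-4650} = - \frac{1}{4650} \approx -0.00021505$)
$\sqrt{H{\left(39 \right)} + G} = \sqrt{- \frac{24}{39} - \frac{1}{4650}} = \sqrt{\left(-24\right) \frac{1}{39} - \frac{1}{4650}} = \sqrt{- \frac{8}{13} - \frac{1}{4650}} = \sqrt{- \frac{37213}{60450}} = \frac{i \sqrt{89981034}}{12090}$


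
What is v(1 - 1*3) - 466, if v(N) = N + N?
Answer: -470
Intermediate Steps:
v(N) = 2*N
v(1 - 1*3) - 466 = 2*(1 - 1*3) - 466 = 2*(1 - 3) - 466 = 2*(-2) - 466 = -4 - 466 = -470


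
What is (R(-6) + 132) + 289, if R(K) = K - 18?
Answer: 397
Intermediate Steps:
R(K) = -18 + K
(R(-6) + 132) + 289 = ((-18 - 6) + 132) + 289 = (-24 + 132) + 289 = 108 + 289 = 397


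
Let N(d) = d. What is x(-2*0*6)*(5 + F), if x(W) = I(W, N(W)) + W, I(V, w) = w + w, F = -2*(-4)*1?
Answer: 0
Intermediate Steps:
F = 8 (F = 8*1 = 8)
I(V, w) = 2*w
x(W) = 3*W (x(W) = 2*W + W = 3*W)
x(-2*0*6)*(5 + F) = (3*(-2*0*6))*(5 + 8) = (3*(0*6))*13 = (3*0)*13 = 0*13 = 0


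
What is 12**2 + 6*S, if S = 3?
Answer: 162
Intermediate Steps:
12**2 + 6*S = 12**2 + 6*3 = 144 + 18 = 162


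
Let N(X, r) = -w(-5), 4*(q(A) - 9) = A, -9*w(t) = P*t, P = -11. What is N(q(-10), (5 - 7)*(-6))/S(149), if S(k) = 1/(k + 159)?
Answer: 16940/9 ≈ 1882.2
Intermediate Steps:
w(t) = 11*t/9 (w(t) = -(-11)*t/9 = 11*t/9)
q(A) = 9 + A/4
S(k) = 1/(159 + k)
N(X, r) = 55/9 (N(X, r) = -11*(-5)/9 = -1*(-55/9) = 55/9)
N(q(-10), (5 - 7)*(-6))/S(149) = 55/(9*(1/(159 + 149))) = 55/(9*(1/308)) = (55/9)*308 = 16940/9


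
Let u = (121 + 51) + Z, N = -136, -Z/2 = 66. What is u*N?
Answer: -5440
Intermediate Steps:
Z = -132 (Z = -2*66 = -132)
u = 40 (u = (121 + 51) - 132 = 172 - 132 = 40)
u*N = 40*(-136) = -5440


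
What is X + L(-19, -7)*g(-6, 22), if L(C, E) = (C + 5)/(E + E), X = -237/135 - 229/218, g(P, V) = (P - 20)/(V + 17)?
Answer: -34067/9810 ≈ -3.4727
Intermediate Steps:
g(P, V) = (-20 + P)/(17 + V)
X = -27527/9810 (X = -237*1/135 - 229*1/218 = -79/45 - 229/218 = -27527/9810 ≈ -2.8060)
L(C, E) = (5 + C)/(2*E) (L(C, E) = (5 + C)/((2*E)) = (5 + C)*(1/(2*E)) = (5 + C)/(2*E))
X + L(-19, -7)*g(-6, 22) = -27527/9810 + ((½)*(5 - 19)/(-7))*((-20 - 6)/(17 + 22)) = -27527/9810 + ((½)*(-⅐)*(-14))*(-26/39) = -27527/9810 + 1*((1/39)*(-26)) = -27527/9810 + 1*(-⅔) = -27527/9810 - ⅔ = -34067/9810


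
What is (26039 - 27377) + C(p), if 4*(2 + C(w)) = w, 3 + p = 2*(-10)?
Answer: -5383/4 ≈ -1345.8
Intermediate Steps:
p = -23 (p = -3 + 2*(-10) = -3 - 20 = -23)
C(w) = -2 + w/4
(26039 - 27377) + C(p) = (26039 - 27377) + (-2 + (¼)*(-23)) = -1338 + (-2 - 23/4) = -1338 - 31/4 = -5383/4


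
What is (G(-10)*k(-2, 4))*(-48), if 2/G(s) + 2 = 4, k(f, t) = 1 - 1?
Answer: 0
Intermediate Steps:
k(f, t) = 0
G(s) = 1 (G(s) = 2/(-2 + 4) = 2/2 = 2*(½) = 1)
(G(-10)*k(-2, 4))*(-48) = (1*0)*(-48) = 0*(-48) = 0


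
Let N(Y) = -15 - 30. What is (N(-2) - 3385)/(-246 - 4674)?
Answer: 343/492 ≈ 0.69715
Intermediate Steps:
N(Y) = -45
(N(-2) - 3385)/(-246 - 4674) = (-45 - 3385)/(-246 - 4674) = -3430/(-4920) = -3430*(-1/4920) = 343/492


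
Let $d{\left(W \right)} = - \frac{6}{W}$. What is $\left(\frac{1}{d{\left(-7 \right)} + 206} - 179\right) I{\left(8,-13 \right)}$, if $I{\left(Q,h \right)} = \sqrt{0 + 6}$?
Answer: $- \frac{259185 \sqrt{6}}{1448} \approx -438.45$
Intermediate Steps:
$I{\left(Q,h \right)} = \sqrt{6}$
$\left(\frac{1}{d{\left(-7 \right)} + 206} - 179\right) I{\left(8,-13 \right)} = \left(\frac{1}{- \frac{6}{-7} + 206} - 179\right) \sqrt{6} = \left(\frac{1}{\left(-6\right) \left(- \frac{1}{7}\right) + 206} - 179\right) \sqrt{6} = \left(\frac{1}{\frac{6}{7} + 206} - 179\right) \sqrt{6} = \left(\frac{1}{\frac{1448}{7}} - 179\right) \sqrt{6} = \left(\frac{7}{1448} - 179\right) \sqrt{6} = - \frac{259185 \sqrt{6}}{1448}$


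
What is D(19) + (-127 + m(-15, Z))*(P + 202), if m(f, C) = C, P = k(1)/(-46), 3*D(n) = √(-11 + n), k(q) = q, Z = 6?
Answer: -1124211/46 + 2*√2/3 ≈ -24438.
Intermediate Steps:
D(n) = √(-11 + n)/3
P = -1/46 (P = 1/(-46) = 1*(-1/46) = -1/46 ≈ -0.021739)
D(19) + (-127 + m(-15, Z))*(P + 202) = √(-11 + 19)/3 + (-127 + 6)*(-1/46 + 202) = √8/3 - 121*9291/46 = (2*√2)/3 - 1124211/46 = 2*√2/3 - 1124211/46 = -1124211/46 + 2*√2/3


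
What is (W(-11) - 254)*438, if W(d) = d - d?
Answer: -111252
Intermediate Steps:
W(d) = 0
(W(-11) - 254)*438 = (0 - 254)*438 = -254*438 = -111252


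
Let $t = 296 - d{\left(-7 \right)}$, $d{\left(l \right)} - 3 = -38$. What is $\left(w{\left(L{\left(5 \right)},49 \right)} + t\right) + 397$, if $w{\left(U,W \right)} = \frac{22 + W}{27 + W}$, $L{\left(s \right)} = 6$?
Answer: $\frac{55399}{76} \approx 728.93$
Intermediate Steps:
$d{\left(l \right)} = -35$ ($d{\left(l \right)} = 3 - 38 = -35$)
$w{\left(U,W \right)} = \frac{22 + W}{27 + W}$
$t = 331$ ($t = 296 - -35 = 296 + 35 = 331$)
$\left(w{\left(L{\left(5 \right)},49 \right)} + t\right) + 397 = \left(\frac{22 + 49}{27 + 49} + 331\right) + 397 = \left(\frac{1}{76} \cdot 71 + 331\right) + 397 = \left(\frac{71}{76} + 331\right) + 397 = \frac{25227}{76} + 397 = \frac{55399}{76}$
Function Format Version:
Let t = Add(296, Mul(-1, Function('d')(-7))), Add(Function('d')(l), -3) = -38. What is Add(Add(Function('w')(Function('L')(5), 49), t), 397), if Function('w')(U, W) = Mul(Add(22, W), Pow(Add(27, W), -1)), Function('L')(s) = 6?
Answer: Rational(55399, 76) ≈ 728.93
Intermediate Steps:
Function('d')(l) = -35 (Function('d')(l) = Add(3, -38) = -35)
Function('w')(U, W) = Mul(Pow(Add(27, W), -1), Add(22, W))
t = 331 (t = Add(296, Mul(-1, -35)) = Add(296, 35) = 331)
Add(Add(Function('w')(Function('L')(5), 49), t), 397) = Add(Add(Mul(Pow(Add(27, 49), -1), Add(22, 49)), 331), 397) = Add(Add(Mul(Pow(76, -1), 71), 331), 397) = Add(Add(Mul(Rational(1, 76), 71), 331), 397) = Add(Add(Rational(71, 76), 331), 397) = Add(Rational(25227, 76), 397) = Rational(55399, 76)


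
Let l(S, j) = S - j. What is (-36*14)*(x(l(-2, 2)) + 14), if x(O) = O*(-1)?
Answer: -9072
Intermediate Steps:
x(O) = -O
(-36*14)*(x(l(-2, 2)) + 14) = (-36*14)*(-(-2 - 1*2) + 14) = -504*(-(-2 - 2) + 14) = -504*(-1*(-4) + 14) = -504*(4 + 14) = -504*18 = -9072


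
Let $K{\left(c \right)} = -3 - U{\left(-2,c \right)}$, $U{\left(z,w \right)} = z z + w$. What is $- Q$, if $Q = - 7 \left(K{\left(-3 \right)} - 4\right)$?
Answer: $-56$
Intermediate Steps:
$U{\left(z,w \right)} = w + z^{2}$ ($U{\left(z,w \right)} = z^{2} + w = w + z^{2}$)
$K{\left(c \right)} = -7 - c$ ($K{\left(c \right)} = -3 - \left(c + \left(-2\right)^{2}\right) = -3 - \left(c + 4\right) = -3 - \left(4 + c\right) = -7 - c$)
$Q = 56$ ($Q = - 7 \left(\left(-7 - -3\right) - 4\right) = - 7 \left(\left(-7 + 3\right) - 4\right) = - 7 \left(-4 - 4\right) = \left(-7\right) \left(-8\right) = 56$)
$- Q = \left(-1\right) 56 = -56$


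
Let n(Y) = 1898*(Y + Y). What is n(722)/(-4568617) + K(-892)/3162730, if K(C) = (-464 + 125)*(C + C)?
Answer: -2952571074484/7224651022205 ≈ -0.40868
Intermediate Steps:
n(Y) = 3796*Y (n(Y) = 1898*(2*Y) = 3796*Y)
K(C) = -678*C
n(722)/(-4568617) + K(-892)/3162730 = (3796*722)/(-4568617) - 678*(-892)/3162730 = 2740712*(-1/4568617) + 604776*(1/3162730) = -2740712/4568617 + 302388/1581365 = -2952571074484/7224651022205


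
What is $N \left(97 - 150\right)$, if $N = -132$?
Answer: $6996$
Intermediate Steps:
$N \left(97 - 150\right) = - 132 \left(97 - 150\right) = \left(-132\right) \left(-53\right) = 6996$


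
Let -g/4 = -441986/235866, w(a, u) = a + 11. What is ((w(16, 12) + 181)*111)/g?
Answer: 680709276/220993 ≈ 3080.2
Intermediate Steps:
w(a, u) = 11 + a
g = 883972/117933 (g = -(-1767944)/235866 = -4*(-220993/117933) = 883972/117933 ≈ 7.4955)
((w(16, 12) + 181)*111)/g = (((11 + 16) + 181)*111)/(883972/117933) = ((27 + 181)*111)*(117933/883972) = (208*111)*(117933/883972) = 23088*(117933/883972) = 680709276/220993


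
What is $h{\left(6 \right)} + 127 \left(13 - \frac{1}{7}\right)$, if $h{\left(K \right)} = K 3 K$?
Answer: $\frac{12186}{7} \approx 1740.9$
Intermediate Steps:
$h{\left(K \right)} = 3 K^{2}$ ($h{\left(K \right)} = 3 K K = 3 K^{2}$)
$h{\left(6 \right)} + 127 \left(13 - \frac{1}{7}\right) = 3 \cdot 6^{2} + 127 \left(13 - \frac{1}{7}\right) = 3 \cdot 36 + 127 \left(13 - \frac{1}{7}\right) = 108 + 127 \left(13 - \frac{1}{7}\right) = 108 + 127 \cdot \frac{90}{7} = 108 + \frac{11430}{7} = \frac{12186}{7}$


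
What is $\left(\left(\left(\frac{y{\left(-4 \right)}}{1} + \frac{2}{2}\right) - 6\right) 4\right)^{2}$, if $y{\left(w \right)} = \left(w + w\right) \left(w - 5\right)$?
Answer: $71824$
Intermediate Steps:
$y{\left(w \right)} = 2 w \left(-5 + w\right)$
$\left(\left(\left(\frac{y{\left(-4 \right)}}{1} + \frac{2}{2}\right) - 6\right) 4\right)^{2} = \left(\left(\left(\frac{2 \left(-4\right) \left(-5 - 4\right)}{1} + \frac{2}{2}\right) - 6\right) 4\right)^{2} = \left(\left(\left(2 \left(-4\right) \left(-9\right) 1 + 2 \cdot \frac{1}{2}\right) - 6\right) 4\right)^{2} = \left(\left(\left(72 \cdot 1 + 1\right) - 6\right) 4\right)^{2} = \left(\left(\left(72 + 1\right) - 6\right) 4\right)^{2} = \left(\left(73 - 6\right) 4\right)^{2} = \left(67 \cdot 4\right)^{2} = 268^{2} = 71824$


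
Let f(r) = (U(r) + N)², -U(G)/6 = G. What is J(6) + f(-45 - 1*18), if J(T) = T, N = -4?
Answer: 139882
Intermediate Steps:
U(G) = -6*G
f(r) = (-4 - 6*r)² (f(r) = (-6*r - 4)² = (-4 - 6*r)²)
J(6) + f(-45 - 1*18) = 6 + 4*(2 + 3*(-45 - 1*18))² = 6 + 4*(2 + 3*(-45 - 18))² = 6 + 4*(2 + 3*(-63))² = 6 + 4*(2 - 189)² = 6 + 4*(-187)² = 6 + 4*34969 = 6 + 139876 = 139882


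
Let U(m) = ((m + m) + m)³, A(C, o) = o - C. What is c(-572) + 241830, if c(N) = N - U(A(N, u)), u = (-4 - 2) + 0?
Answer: -4895439134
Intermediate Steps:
u = -6 (u = -6 + 0 = -6)
U(m) = 27*m³ (U(m) = (2*m + m)³ = (3*m)³ = 27*m³)
c(N) = N - 27*(-6 - N)³
c(-572) + 241830 = (-572 + 27*(6 - 572)³) + 241830 = (-572 + 27*(-566)³) + 241830 = (-572 + 27*(-181321496)) + 241830 = (-572 - 4895680392) + 241830 = -4895680964 + 241830 = -4895439134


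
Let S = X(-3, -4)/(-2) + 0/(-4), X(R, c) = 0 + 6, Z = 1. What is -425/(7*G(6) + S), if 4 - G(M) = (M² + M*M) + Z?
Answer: 425/486 ≈ 0.87449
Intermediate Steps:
G(M) = 3 - 2*M² (G(M) = 4 - ((M² + M*M) + 1) = 4 - ((M² + M²) + 1) = 4 - (2*M² + 1) = 4 - (1 + 2*M²) = 4 + (-1 - 2*M²) = 3 - 2*M²)
X(R, c) = 6
S = -3 (S = 6/(-2) + 0/(-4) = 6*(-½) + 0*(-¼) = -3 + 0 = -3)
-425/(7*G(6) + S) = -425/(7*(3 - 2*6²) - 3) = -425/(7*(3 - 2*36) - 3) = -425/(7*(3 - 72) - 3) = -425/(7*(-69) - 3) = -425/(-483 - 3) = -425/(-486) = -425*(-1/486) = 425/486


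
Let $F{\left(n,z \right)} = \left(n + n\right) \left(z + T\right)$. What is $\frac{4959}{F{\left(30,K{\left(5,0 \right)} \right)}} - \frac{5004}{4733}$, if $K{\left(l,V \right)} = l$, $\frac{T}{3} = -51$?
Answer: $- \frac{22635489}{14009680} \approx -1.6157$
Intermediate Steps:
$T = -153$ ($T = 3 \left(-51\right) = -153$)
$F{\left(n,z \right)} = 2 n \left(-153 + z\right)$ ($F{\left(n,z \right)} = \left(n + n\right) \left(z - 153\right) = 2 n \left(-153 + z\right)$)
$\frac{4959}{F{\left(30,K{\left(5,0 \right)} \right)}} - \frac{5004}{4733} = \frac{4959}{2 \cdot 30 \left(-153 + 5\right)} - \frac{5004}{4733} = \frac{4959}{2 \cdot 30 \left(-148\right)} - \frac{5004}{4733} = \frac{4959}{-8880} - \frac{5004}{4733} = 4959 \left(- \frac{1}{8880}\right) - \frac{5004}{4733} = - \frac{1653}{2960} - \frac{5004}{4733} = - \frac{22635489}{14009680}$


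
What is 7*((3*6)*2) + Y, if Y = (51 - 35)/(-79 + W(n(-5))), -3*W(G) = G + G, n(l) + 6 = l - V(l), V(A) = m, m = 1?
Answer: 17876/71 ≈ 251.77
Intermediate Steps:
V(A) = 1
n(l) = -7 + l (n(l) = -6 + (l - 1*1) = -6 + (l - 1) = -6 + (-1 + l) = -7 + l)
W(G) = -2*G/3 (W(G) = -(G + G)/3 = -2*G/3)
Y = -16/71 (Y = (51 - 35)/(-79 - 2*(-7 - 5)/3) = 16/(-79 - 2/3*(-12)) = 16/(-79 + 8) = 16/(-71) = 16*(-1/71) = -16/71 ≈ -0.22535)
7*((3*6)*2) + Y = 7*((3*6)*2) - 16/71 = 7*(18*2) - 16/71 = 7*36 - 16/71 = 252 - 16/71 = 17876/71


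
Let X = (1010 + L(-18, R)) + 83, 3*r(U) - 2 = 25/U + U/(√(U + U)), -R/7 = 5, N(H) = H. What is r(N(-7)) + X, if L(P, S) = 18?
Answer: 23320/21 + I*√14/6 ≈ 1110.5 + 0.62361*I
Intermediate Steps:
R = -35 (R = -7*5 = -35)
r(U) = ⅔ + 25/(3*U) + √2*√U/6 (r(U) = ⅔ + (25/U + U/(√(U + U)))/3 = ⅔ + (25/U + U/(√(2*U)))/3 = ⅔ + (25/U + U/((√2*√U)))/3 = ⅔ + (25/U + U*(√2/(2*√U)))/3 = ⅔ + (25/U + √2*√U/2)/3 = ⅔ + (25/(3*U) + √2*√U/6) = ⅔ + 25/(3*U) + √2*√U/6)
X = 1111 (X = (1010 + 18) + 83 = 1028 + 83 = 1111)
r(N(-7)) + X = (⅙)*(50 - 7*(4 + √2*√(-7)))/(-7) + 1111 = (⅙)*(-⅐)*(50 - 7*(4 + √2*(I*√7))) + 1111 = (⅙)*(-⅐)*(50 - 7*(4 + I*√14)) + 1111 = (⅙)*(-⅐)*(50 + (-28 - 7*I*√14)) + 1111 = (⅙)*(-⅐)*(22 - 7*I*√14) + 1111 = (-11/21 + I*√14/6) + 1111 = 23320/21 + I*√14/6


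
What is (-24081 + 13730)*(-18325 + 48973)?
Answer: -317237448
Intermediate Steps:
(-24081 + 13730)*(-18325 + 48973) = -10351*30648 = -317237448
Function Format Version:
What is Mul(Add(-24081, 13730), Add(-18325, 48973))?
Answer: -317237448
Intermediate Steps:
Mul(Add(-24081, 13730), Add(-18325, 48973)) = Mul(-10351, 30648) = -317237448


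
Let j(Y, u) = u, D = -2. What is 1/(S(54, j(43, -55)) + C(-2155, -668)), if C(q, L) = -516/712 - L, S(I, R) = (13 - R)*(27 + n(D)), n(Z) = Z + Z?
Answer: 178/397167 ≈ 0.00044817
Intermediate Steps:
n(Z) = 2*Z
S(I, R) = 299 - 23*R (S(I, R) = (13 - R)*(27 + 2*(-2)) = (13 - R)*(27 - 4) = (13 - R)*23 = 299 - 23*R)
C(q, L) = -129/178 - L (C(q, L) = -516*1/712 - L = -129/178 - L)
1/(S(54, j(43, -55)) + C(-2155, -668)) = 1/((299 - 23*(-55)) + (-129/178 - 1*(-668))) = 1/((299 + 1265) + (-129/178 + 668)) = 1/(1564 + 118775/178) = 1/(397167/178) = 178/397167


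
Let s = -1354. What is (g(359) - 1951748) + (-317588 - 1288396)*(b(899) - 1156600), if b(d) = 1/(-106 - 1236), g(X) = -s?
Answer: 1246368506431018/671 ≈ 1.8575e+12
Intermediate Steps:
g(X) = 1354 (g(X) = -1*(-1354) = 1354)
b(d) = -1/1342 (b(d) = 1/(-1342) = -1/1342)
(g(359) - 1951748) + (-317588 - 1288396)*(b(899) - 1156600) = (1354 - 1951748) + (-317588 - 1288396)*(-1/1342 - 1156600) = -1950394 - 1605984*(-1552157201/1342) = -1950394 + 1246369815145392/671 = 1246368506431018/671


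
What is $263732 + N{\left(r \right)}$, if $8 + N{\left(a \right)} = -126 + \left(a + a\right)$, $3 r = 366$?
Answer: $263842$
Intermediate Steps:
$r = 122$ ($r = \frac{1}{3} \cdot 366 = 122$)
$N{\left(a \right)} = -134 + 2 a$ ($N{\left(a \right)} = -8 + \left(-126 + \left(a + a\right)\right) = -8 + \left(-126 + 2 a\right) = -134 + 2 a$)
$263732 + N{\left(r \right)} = 263732 + \left(-134 + 2 \cdot 122\right) = 263732 + \left(-134 + 244\right) = 263732 + 110 = 263842$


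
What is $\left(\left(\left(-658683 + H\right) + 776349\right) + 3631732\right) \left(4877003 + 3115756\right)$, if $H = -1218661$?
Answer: $20227570933383$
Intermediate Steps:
$\left(\left(\left(-658683 + H\right) + 776349\right) + 3631732\right) \left(4877003 + 3115756\right) = \left(\left(\left(-658683 - 1218661\right) + 776349\right) + 3631732\right) \left(4877003 + 3115756\right) = \left(\left(-1877344 + 776349\right) + 3631732\right) 7992759 = \left(-1100995 + 3631732\right) 7992759 = 2530737 \cdot 7992759 = 20227570933383$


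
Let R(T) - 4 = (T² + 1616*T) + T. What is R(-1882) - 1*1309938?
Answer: -811204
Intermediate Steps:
R(T) = 4 + T² + 1617*T (R(T) = 4 + ((T² + 1616*T) + T) = 4 + (T² + 1617*T) = 4 + T² + 1617*T)
R(-1882) - 1*1309938 = (4 + (-1882)² + 1617*(-1882)) - 1*1309938 = (4 + 3541924 - 3043194) - 1309938 = 498734 - 1309938 = -811204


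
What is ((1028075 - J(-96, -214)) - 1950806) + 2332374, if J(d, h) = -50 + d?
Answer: 1409789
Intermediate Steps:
((1028075 - J(-96, -214)) - 1950806) + 2332374 = ((1028075 - (-50 - 96)) - 1950806) + 2332374 = ((1028075 - 1*(-146)) - 1950806) + 2332374 = ((1028075 + 146) - 1950806) + 2332374 = (1028221 - 1950806) + 2332374 = -922585 + 2332374 = 1409789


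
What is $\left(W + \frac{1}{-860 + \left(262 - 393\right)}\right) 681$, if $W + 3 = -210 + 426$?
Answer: $\frac{143746842}{991} \approx 1.4505 \cdot 10^{5}$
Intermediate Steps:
$W = 213$ ($W = -3 + \left(-210 + 426\right) = -3 + 216 = 213$)
$\left(W + \frac{1}{-860 + \left(262 - 393\right)}\right) 681 = \left(213 + \frac{1}{-860 + \left(262 - 393\right)}\right) 681 = \left(213 + \frac{1}{-860 - 131}\right) 681 = \left(213 + \frac{1}{-991}\right) 681 = \left(213 - \frac{1}{991}\right) 681 = \frac{211082}{991} \cdot 681 = \frac{143746842}{991}$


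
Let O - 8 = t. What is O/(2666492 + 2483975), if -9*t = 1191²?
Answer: -157601/5150467 ≈ -0.030599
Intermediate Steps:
t = -157609 (t = -⅑*1191² = -⅑*1418481 = -157609)
O = -157601 (O = 8 - 157609 = -157601)
O/(2666492 + 2483975) = -157601/(2666492 + 2483975) = -157601/5150467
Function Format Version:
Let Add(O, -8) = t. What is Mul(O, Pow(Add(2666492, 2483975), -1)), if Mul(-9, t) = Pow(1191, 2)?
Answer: Rational(-157601, 5150467) ≈ -0.030599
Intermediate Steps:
t = -157609 (t = Mul(Rational(-1, 9), Pow(1191, 2)) = Mul(Rational(-1, 9), 1418481) = -157609)
O = -157601 (O = Add(8, -157609) = -157601)
Mul(O, Pow(Add(2666492, 2483975), -1)) = Mul(-157601, Pow(Add(2666492, 2483975), -1)) = Mul(-157601, Pow(5150467, -1)) = Mul(-157601, Rational(1, 5150467)) = Rational(-157601, 5150467)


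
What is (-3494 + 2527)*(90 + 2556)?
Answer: -2558682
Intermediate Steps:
(-3494 + 2527)*(90 + 2556) = -967*2646 = -2558682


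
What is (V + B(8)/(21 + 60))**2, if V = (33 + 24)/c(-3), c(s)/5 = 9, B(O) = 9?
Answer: 3844/2025 ≈ 1.8983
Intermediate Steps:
c(s) = 45 (c(s) = 5*9 = 45)
V = 19/15 (V = (33 + 24)/45 = 57*(1/45) = 19/15 ≈ 1.2667)
(V + B(8)/(21 + 60))**2 = (19/15 + 9/(21 + 60))**2 = (19/15 + 9/81)**2 = (19/15 + 9*(1/81))**2 = (19/15 + 1/9)**2 = (62/45)**2 = 3844/2025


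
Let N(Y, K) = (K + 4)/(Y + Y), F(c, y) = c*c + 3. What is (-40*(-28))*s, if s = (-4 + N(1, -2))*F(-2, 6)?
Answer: -23520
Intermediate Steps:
F(c, y) = 3 + c² (F(c, y) = c² + 3 = 3 + c²)
N(Y, K) = (4 + K)/(2*Y) (N(Y, K) = (4 + K)/((2*Y)) = (4 + K)*(1/(2*Y)) = (4 + K)/(2*Y))
s = -21 (s = (-4 + (½)*(4 - 2)/1)*(3 + (-2)²) = (-4 + (½)*1*2)*(3 + 4) = (-4 + 1)*7 = -3*7 = -21)
(-40*(-28))*s = -40*(-28)*(-21) = 1120*(-21) = -23520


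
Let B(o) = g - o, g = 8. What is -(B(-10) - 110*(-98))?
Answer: -10798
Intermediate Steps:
B(o) = 8 - o
-(B(-10) - 110*(-98)) = -((8 - 1*(-10)) - 110*(-98)) = -((8 + 10) + 10780) = -(18 + 10780) = -1*10798 = -10798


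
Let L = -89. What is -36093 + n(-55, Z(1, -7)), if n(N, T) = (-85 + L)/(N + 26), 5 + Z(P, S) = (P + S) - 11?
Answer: -36087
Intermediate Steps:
Z(P, S) = -16 + P + S (Z(P, S) = -5 + ((P + S) - 11) = -5 + (-11 + P + S) = -16 + P + S)
n(N, T) = -174/(26 + N) (n(N, T) = (-85 - 89)/(N + 26) = -174/(26 + N))
-36093 + n(-55, Z(1, -7)) = -36093 - 174/(26 - 55) = -36093 - 174/(-29) = -36093 - 174*(-1/29) = -36093 + 6 = -36087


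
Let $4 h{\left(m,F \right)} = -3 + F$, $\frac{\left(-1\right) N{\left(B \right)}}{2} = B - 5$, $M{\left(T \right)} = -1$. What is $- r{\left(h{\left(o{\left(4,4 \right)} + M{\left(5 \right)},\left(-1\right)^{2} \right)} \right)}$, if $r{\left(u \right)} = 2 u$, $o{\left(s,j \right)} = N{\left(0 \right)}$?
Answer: $1$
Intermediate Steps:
$N{\left(B \right)} = 10 - 2 B$ ($N{\left(B \right)} = - 2 \left(B - 5\right) = - 2 \left(-5 + B\right) = 10 - 2 B$)
$o{\left(s,j \right)} = 10$ ($o{\left(s,j \right)} = 10 - 0 = 10 + 0 = 10$)
$h{\left(m,F \right)} = - \frac{3}{4} + \frac{F}{4}$ ($h{\left(m,F \right)} = \frac{-3 + F}{4} = - \frac{3}{4} + \frac{F}{4}$)
$- r{\left(h{\left(o{\left(4,4 \right)} + M{\left(5 \right)},\left(-1\right)^{2} \right)} \right)} = - 2 \left(- \frac{3}{4} + \frac{\left(-1\right)^{2}}{4}\right) = - 2 \left(- \frac{3}{4} + \frac{1}{4} \cdot 1\right) = - 2 \left(- \frac{3}{4} + \frac{1}{4}\right) = - \frac{2 \left(-1\right)}{2} = \left(-1\right) \left(-1\right) = 1$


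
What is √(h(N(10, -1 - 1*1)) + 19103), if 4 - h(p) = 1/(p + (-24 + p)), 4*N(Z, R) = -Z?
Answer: 2*√4017254/29 ≈ 138.23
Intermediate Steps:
N(Z, R) = -Z/4 (N(Z, R) = (-Z)/4 = -Z/4)
h(p) = 4 - 1/(-24 + 2*p) (h(p) = 4 - 1/(p + (-24 + p)) = 4 - 1/(-24 + 2*p))
√(h(N(10, -1 - 1*1)) + 19103) = √((-97 + 8*(-¼*10))/(2*(-12 - ¼*10)) + 19103) = √((-97 + 8*(-5/2))/(2*(-12 - 5/2)) + 19103) = √((-97 - 20)/(2*(-29/2)) + 19103) = √((½)*(-2/29)*(-117) + 19103) = √(117/29 + 19103) = √(554104/29) = 2*√4017254/29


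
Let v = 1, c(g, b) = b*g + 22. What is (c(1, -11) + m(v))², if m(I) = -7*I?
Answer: 16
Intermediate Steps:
c(g, b) = 22 + b*g
(c(1, -11) + m(v))² = ((22 - 11*1) - 7*1)² = ((22 - 11) - 7)² = (11 - 7)² = 4² = 16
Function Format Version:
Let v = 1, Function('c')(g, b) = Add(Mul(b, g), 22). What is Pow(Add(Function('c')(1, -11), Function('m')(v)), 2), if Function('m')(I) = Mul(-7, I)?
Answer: 16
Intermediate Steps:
Function('c')(g, b) = Add(22, Mul(b, g))
Pow(Add(Function('c')(1, -11), Function('m')(v)), 2) = Pow(Add(Add(22, Mul(-11, 1)), Mul(-7, 1)), 2) = Pow(Add(Add(22, -11), -7), 2) = Pow(Add(11, -7), 2) = Pow(4, 2) = 16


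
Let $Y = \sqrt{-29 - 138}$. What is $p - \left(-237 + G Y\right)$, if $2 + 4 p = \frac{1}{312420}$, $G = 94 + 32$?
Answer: $\frac{295549321}{1249680} - 126 i \sqrt{167} \approx 236.5 - 1628.3 i$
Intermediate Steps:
$G = 126$
$Y = i \sqrt{167}$ ($Y = \sqrt{-167} = i \sqrt{167} \approx 12.923 i$)
$p = - \frac{624839}{1249680}$ ($p = - \frac{1}{2} + \frac{1}{4 \cdot 312420} = - \frac{1}{2} + \frac{1}{4} \cdot \frac{1}{312420} = - \frac{1}{2} + \frac{1}{1249680} = - \frac{624839}{1249680} \approx -0.5$)
$p - \left(-237 + G Y\right) = - \frac{624839}{1249680} - \left(-237 + 126 i \sqrt{167}\right) = - \frac{624839}{1249680} + \left(237 - 126 i \sqrt{167}\right) = \frac{295549321}{1249680} - 126 i \sqrt{167}$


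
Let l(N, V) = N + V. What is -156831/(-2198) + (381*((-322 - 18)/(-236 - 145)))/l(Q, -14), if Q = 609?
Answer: 158087/2198 ≈ 71.923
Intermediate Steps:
-156831/(-2198) + (381*((-322 - 18)/(-236 - 145)))/l(Q, -14) = -156831/(-2198) + (381*((-322 - 18)/(-236 - 145)))/(609 - 14) = -156831*(-1/2198) + (381*(-340/(-381)))/595 = 156831/2198 + (381*(-340*(-1/381)))*(1/595) = 156831/2198 + (381*(340/381))*(1/595) = 156831/2198 + 340*(1/595) = 156831/2198 + 4/7 = 158087/2198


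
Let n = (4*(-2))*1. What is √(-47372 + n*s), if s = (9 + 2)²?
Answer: 2*I*√12085 ≈ 219.86*I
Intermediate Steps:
s = 121 (s = 11² = 121)
n = -8 (n = -8*1 = -8)
√(-47372 + n*s) = √(-47372 - 8*121) = √(-47372 - 968) = √(-48340) = 2*I*√12085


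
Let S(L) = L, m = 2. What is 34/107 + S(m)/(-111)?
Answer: 3560/11877 ≈ 0.29974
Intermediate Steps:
34/107 + S(m)/(-111) = 34/107 + 2/(-111) = 34*(1/107) + 2*(-1/111) = 34/107 - 2/111 = 3560/11877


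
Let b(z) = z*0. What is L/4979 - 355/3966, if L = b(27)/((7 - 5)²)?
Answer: -355/3966 ≈ -0.089511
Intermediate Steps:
b(z) = 0
L = 0 (L = 0/((7 - 5)²) = 0/(2²) = 0/4 = 0*(¼) = 0)
L/4979 - 355/3966 = 0/4979 - 355/3966 = 0*(1/4979) - 355*1/3966 = 0 - 355/3966 = -355/3966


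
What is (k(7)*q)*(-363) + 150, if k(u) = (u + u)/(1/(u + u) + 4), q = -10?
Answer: 240010/19 ≈ 12632.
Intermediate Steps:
k(u) = 2*u/(4 + 1/(2*u)) (k(u) = (2*u)/(1/(2*u) + 4) = (2*u)/(4 + 1/(2*u)) = 2*u/(4 + 1/(2*u)))
(k(7)*q)*(-363) + 150 = ((4*7**2/(1 + 8*7))*(-10))*(-363) + 150 = ((4*49/(1 + 56))*(-10))*(-363) + 150 = ((4*49/57)*(-10))*(-363) + 150 = ((4*49*(1/57))*(-10))*(-363) + 150 = ((196/57)*(-10))*(-363) + 150 = -1960/57*(-363) + 150 = 237160/19 + 150 = 240010/19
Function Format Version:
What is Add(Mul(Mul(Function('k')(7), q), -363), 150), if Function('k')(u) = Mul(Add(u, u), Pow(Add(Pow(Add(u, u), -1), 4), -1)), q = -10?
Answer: Rational(240010, 19) ≈ 12632.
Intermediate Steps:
Function('k')(u) = Mul(2, u, Pow(Add(4, Mul(Rational(1, 2), Pow(u, -1))), -1)) (Function('k')(u) = Mul(Mul(2, u), Pow(Add(Pow(Mul(2, u), -1), 4), -1)) = Mul(Mul(2, u), Pow(Add(Mul(Rational(1, 2), Pow(u, -1)), 4), -1)) = Mul(Mul(2, u), Pow(Add(4, Mul(Rational(1, 2), Pow(u, -1))), -1)) = Mul(2, u, Pow(Add(4, Mul(Rational(1, 2), Pow(u, -1))), -1)))
Add(Mul(Mul(Function('k')(7), q), -363), 150) = Add(Mul(Mul(Mul(4, Pow(7, 2), Pow(Add(1, Mul(8, 7)), -1)), -10), -363), 150) = Add(Mul(Mul(Mul(4, 49, Pow(Add(1, 56), -1)), -10), -363), 150) = Add(Mul(Mul(Mul(4, 49, Pow(57, -1)), -10), -363), 150) = Add(Mul(Mul(Mul(4, 49, Rational(1, 57)), -10), -363), 150) = Add(Mul(Mul(Rational(196, 57), -10), -363), 150) = Add(Mul(Rational(-1960, 57), -363), 150) = Add(Rational(237160, 19), 150) = Rational(240010, 19)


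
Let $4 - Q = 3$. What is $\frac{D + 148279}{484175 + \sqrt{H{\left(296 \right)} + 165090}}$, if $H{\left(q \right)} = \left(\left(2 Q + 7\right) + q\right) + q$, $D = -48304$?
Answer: $\frac{16135131875}{78141754978} - \frac{33325 \sqrt{165691}}{78141754978} \approx 0.20631$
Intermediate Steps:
$Q = 1$ ($Q = 4 - 3 = 1$)
$H{\left(q \right)} = 9 + 2 q$ ($H{\left(q \right)} = \left(\left(2 \cdot 1 + 7\right) + q\right) + q = \left(\left(2 + 7\right) + q\right) + q = \left(9 + q\right) + q = 9 + 2 q$)
$\frac{D + 148279}{484175 + \sqrt{H{\left(296 \right)} + 165090}} = \frac{-48304 + 148279}{484175 + \sqrt{\left(9 + 2 \cdot 296\right) + 165090}} = \frac{99975}{484175 + \sqrt{\left(9 + 592\right) + 165090}} = \frac{99975}{484175 + \sqrt{601 + 165090}} = \frac{99975}{484175 + \sqrt{165691}}$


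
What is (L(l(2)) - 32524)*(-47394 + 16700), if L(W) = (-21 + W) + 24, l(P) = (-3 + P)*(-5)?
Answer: 998046104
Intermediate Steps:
l(P) = 15 - 5*P
L(W) = 3 + W
(L(l(2)) - 32524)*(-47394 + 16700) = ((3 + (15 - 5*2)) - 32524)*(-47394 + 16700) = ((3 + (15 - 10)) - 32524)*(-30694) = ((3 + 5) - 32524)*(-30694) = (8 - 32524)*(-30694) = -32516*(-30694) = 998046104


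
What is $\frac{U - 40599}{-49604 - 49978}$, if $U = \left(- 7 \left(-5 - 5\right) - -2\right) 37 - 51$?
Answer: $\frac{6331}{16597} \approx 0.38145$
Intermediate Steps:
$U = 2613$ ($U = \left(\left(-7\right) \left(-10\right) + 2\right) 37 - 51 = \left(70 + 2\right) 37 - 51 = 72 \cdot 37 - 51 = 2664 - 51 = 2613$)
$\frac{U - 40599}{-49604 - 49978} = \frac{2613 - 40599}{-49604 - 49978} = - \frac{37986}{-99582} = \left(-37986\right) \left(- \frac{1}{99582}\right) = \frac{6331}{16597}$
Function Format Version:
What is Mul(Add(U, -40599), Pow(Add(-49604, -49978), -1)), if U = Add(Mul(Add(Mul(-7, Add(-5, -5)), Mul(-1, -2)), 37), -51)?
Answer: Rational(6331, 16597) ≈ 0.38145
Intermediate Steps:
U = 2613 (U = Add(Mul(Add(Mul(-7, -10), 2), 37), -51) = Add(Mul(Add(70, 2), 37), -51) = Add(Mul(72, 37), -51) = Add(2664, -51) = 2613)
Mul(Add(U, -40599), Pow(Add(-49604, -49978), -1)) = Mul(Add(2613, -40599), Pow(Add(-49604, -49978), -1)) = Mul(-37986, Pow(-99582, -1)) = Mul(-37986, Rational(-1, 99582)) = Rational(6331, 16597)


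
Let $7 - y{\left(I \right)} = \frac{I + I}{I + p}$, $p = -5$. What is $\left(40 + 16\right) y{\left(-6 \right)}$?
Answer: $\frac{3640}{11} \approx 330.91$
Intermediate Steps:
$y{\left(I \right)} = 7 - \frac{2 I}{-5 + I}$ ($y{\left(I \right)} = 7 - \frac{I + I}{I - 5} = 7 - \frac{2 I}{-5 + I}$)
$\left(40 + 16\right) y{\left(-6 \right)} = \left(40 + 16\right) \frac{5 \left(-7 - 6\right)}{-5 - 6} = 56 \cdot 5 \frac{1}{-11} \left(-13\right) = 56 \cdot 5 \left(- \frac{1}{11}\right) \left(-13\right) = 56 \cdot \frac{65}{11} = \frac{3640}{11}$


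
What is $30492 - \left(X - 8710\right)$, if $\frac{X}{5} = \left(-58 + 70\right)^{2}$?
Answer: $38482$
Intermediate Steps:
$X = 720$ ($X = 5 \left(-58 + 70\right)^{2} = 5 \cdot 12^{2} = 5 \cdot 144 = 720$)
$30492 - \left(X - 8710\right) = 30492 - \left(720 - 8710\right) = 30492 - -7990 = 30492 + 7990 = 38482$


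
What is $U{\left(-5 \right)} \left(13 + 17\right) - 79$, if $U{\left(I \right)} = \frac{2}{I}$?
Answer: $-91$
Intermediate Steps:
$U{\left(-5 \right)} \left(13 + 17\right) - 79 = \frac{2}{-5} \left(13 + 17\right) - 79 = 2 \left(- \frac{1}{5}\right) 30 - 79 = \left(- \frac{2}{5}\right) 30 - 79 = -12 - 79 = -91$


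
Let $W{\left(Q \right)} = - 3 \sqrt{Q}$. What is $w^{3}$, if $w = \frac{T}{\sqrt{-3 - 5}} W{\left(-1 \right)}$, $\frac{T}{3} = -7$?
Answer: $\frac{250047 \sqrt{2}}{32} \approx 11051.0$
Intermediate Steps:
$T = -21$ ($T = 3 \left(-7\right) = -21$)
$w = \frac{63 \sqrt{2}}{4}$ ($w = - \frac{21}{\sqrt{-3 - 5}} \left(- 3 \sqrt{-1}\right) = - \frac{21}{\sqrt{-8}} \left(- 3 i\right) = - \frac{21}{2 i \sqrt{2}} \left(- 3 i\right) = - 21 \left(- \frac{i \sqrt{2}}{4}\right) \left(- 3 i\right) = \frac{21 i \sqrt{2}}{4} \left(- 3 i\right) = \frac{63 \sqrt{2}}{4} \approx 22.274$)
$w^{3} = \left(\frac{63 \sqrt{2}}{4}\right)^{3} = \frac{250047 \sqrt{2}}{32}$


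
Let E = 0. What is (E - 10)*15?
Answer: -150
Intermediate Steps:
(E - 10)*15 = (0 - 10)*15 = -10*15 = -150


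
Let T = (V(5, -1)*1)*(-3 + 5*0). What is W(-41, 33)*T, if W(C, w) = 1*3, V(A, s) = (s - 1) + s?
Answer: 27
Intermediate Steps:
V(A, s) = -1 + 2*s (V(A, s) = (-1 + s) + s = -1 + 2*s)
T = 9 (T = ((-1 + 2*(-1))*1)*(-3 + 5*0) = ((-1 - 2)*1)*(-3 + 0) = -3*1*(-3) = -3*(-3) = 9)
W(C, w) = 3
W(-41, 33)*T = 3*9 = 27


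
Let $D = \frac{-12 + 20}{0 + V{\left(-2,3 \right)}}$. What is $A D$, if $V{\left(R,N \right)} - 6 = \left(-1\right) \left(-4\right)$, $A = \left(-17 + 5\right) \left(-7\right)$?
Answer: $\frac{336}{5} \approx 67.2$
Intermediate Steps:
$A = 84$ ($A = \left(-12\right) \left(-7\right) = 84$)
$V{\left(R,N \right)} = 10$ ($V{\left(R,N \right)} = 6 - -4 = 6 + 4 = 10$)
$D = \frac{4}{5}$ ($D = \frac{-12 + 20}{0 + 10} = \frac{8}{10} = 8 \cdot \frac{1}{10} = \frac{4}{5} \approx 0.8$)
$A D = 84 \cdot \frac{4}{5} = \frac{336}{5}$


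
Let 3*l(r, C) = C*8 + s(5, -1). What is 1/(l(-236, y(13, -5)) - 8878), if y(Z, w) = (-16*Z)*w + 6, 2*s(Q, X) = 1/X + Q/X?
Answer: -3/18269 ≈ -0.00016421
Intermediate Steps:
s(Q, X) = 1/(2*X) + Q/(2*X) (s(Q, X) = (1/X + Q/X)/2 = 1/(2*X) + Q/(2*X))
y(Z, w) = 6 - 16*Z*w (y(Z, w) = -16*Z*w + 6 = 6 - 16*Z*w)
l(r, C) = -1 + 8*C/3 (l(r, C) = (C*8 + (½)*(1 + 5)/(-1))/3 = (8*C + (½)*(-1)*6)/3 = (8*C - 3)/3 = (-3 + 8*C)/3 = -1 + 8*C/3)
1/(l(-236, y(13, -5)) - 8878) = 1/((-1 + 8*(6 - 16*13*(-5))/3) - 8878) = 1/((-1 + 8*(6 + 1040)/3) - 8878) = 1/((-1 + (8/3)*1046) - 8878) = 1/((-1 + 8368/3) - 8878) = 1/(8365/3 - 8878) = 1/(-18269/3) = -3/18269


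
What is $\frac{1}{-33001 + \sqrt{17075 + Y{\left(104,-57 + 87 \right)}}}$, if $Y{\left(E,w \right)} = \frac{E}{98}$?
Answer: $- \frac{1617049}{53363397322} - \frac{7 \sqrt{836727}}{53363397322} \approx -3.0423 \cdot 10^{-5}$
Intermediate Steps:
$Y{\left(E,w \right)} = \frac{E}{98}$ ($Y{\left(E,w \right)} = E \frac{1}{98} = \frac{E}{98}$)
$\frac{1}{-33001 + \sqrt{17075 + Y{\left(104,-57 + 87 \right)}}} = \frac{1}{-33001 + \sqrt{17075 + \frac{1}{98} \cdot 104}} = \frac{1}{-33001 + \sqrt{17075 + \frac{52}{49}}} = \frac{1}{-33001 + \sqrt{\frac{836727}{49}}} = \frac{1}{-33001 + \frac{\sqrt{836727}}{7}}$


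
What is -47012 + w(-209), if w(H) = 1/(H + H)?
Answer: -19651017/418 ≈ -47012.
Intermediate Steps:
w(H) = 1/(2*H)
-47012 + w(-209) = -47012 + (½)/(-209) = -47012 + (½)*(-1/209) = -47012 - 1/418 = -19651017/418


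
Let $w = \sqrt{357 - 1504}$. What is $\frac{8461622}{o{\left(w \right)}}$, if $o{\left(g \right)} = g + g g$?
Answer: $- \frac{8461622 \sqrt{1147}}{- 1147 i + 1147 \sqrt{1147}} \approx -7370.8 - 217.64 i$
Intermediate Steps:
$w = i \sqrt{1147}$ ($w = \sqrt{-1147} = i \sqrt{1147} \approx 33.867 i$)
$o{\left(g \right)} = g + g^{2}$
$\frac{8461622}{o{\left(w \right)}} = \frac{8461622}{i \sqrt{1147} \left(1 + i \sqrt{1147}\right)} = 8461622 \left(- \frac{i \sqrt{1147}}{1147 \left(1 + i \sqrt{1147}\right)}\right) = - \frac{8461622 i \sqrt{1147}}{1147 \left(1 + i \sqrt{1147}\right)}$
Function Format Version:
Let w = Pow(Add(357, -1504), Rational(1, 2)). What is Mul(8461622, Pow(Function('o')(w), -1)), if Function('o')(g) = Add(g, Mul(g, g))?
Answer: Mul(-8461622, Pow(1147, Rational(1, 2)), Pow(Add(Mul(-1147, I), Mul(1147, Pow(1147, Rational(1, 2)))), -1)) ≈ Add(-7370.8, Mul(-217.64, I))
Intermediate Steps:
w = Mul(I, Pow(1147, Rational(1, 2))) (w = Pow(-1147, Rational(1, 2)) = Mul(I, Pow(1147, Rational(1, 2))) ≈ Mul(33.867, I))
Function('o')(g) = Add(g, Pow(g, 2))
Mul(8461622, Pow(Function('o')(w), -1)) = Mul(8461622, Pow(Mul(Mul(I, Pow(1147, Rational(1, 2))), Add(1, Mul(I, Pow(1147, Rational(1, 2))))), -1)) = Mul(8461622, Pow(Mul(I, Pow(1147, Rational(1, 2)), Add(1, Mul(I, Pow(1147, Rational(1, 2))))), -1)) = Mul(8461622, Mul(Rational(-1, 1147), I, Pow(1147, Rational(1, 2)), Pow(Add(1, Mul(I, Pow(1147, Rational(1, 2)))), -1))) = Mul(Rational(-8461622, 1147), I, Pow(1147, Rational(1, 2)), Pow(Add(1, Mul(I, Pow(1147, Rational(1, 2)))), -1))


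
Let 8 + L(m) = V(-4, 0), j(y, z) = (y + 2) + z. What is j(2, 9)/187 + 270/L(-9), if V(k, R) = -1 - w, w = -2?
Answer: -50399/1309 ≈ -38.502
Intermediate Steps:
j(y, z) = 2 + y + z (j(y, z) = (2 + y) + z = 2 + y + z)
V(k, R) = 1 (V(k, R) = -1 - 1*(-2) = -1 + 2 = 1)
L(m) = -7 (L(m) = -8 + 1 = -7)
j(2, 9)/187 + 270/L(-9) = (2 + 2 + 9)/187 + 270/(-7) = 13*(1/187) + 270*(-⅐) = 13/187 - 270/7 = -50399/1309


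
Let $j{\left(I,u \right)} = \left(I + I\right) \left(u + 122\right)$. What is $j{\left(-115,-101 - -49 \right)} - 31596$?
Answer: $-47696$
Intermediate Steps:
$j{\left(I,u \right)} = 2 I \left(122 + u\right)$
$j{\left(-115,-101 - -49 \right)} - 31596 = 2 \left(-115\right) \left(122 - 52\right) - 31596 = 2 \left(-115\right) 70 - 31596 = -16100 - 31596 = -47696$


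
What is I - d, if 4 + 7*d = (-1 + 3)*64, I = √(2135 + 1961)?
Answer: 324/7 ≈ 46.286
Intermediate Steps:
I = 64 (I = √4096 = 64)
d = 124/7 (d = -4/7 + ((-1 + 3)*64)/7 = -4/7 + (2*64)/7 = -4/7 + (⅐)*128 = -4/7 + 128/7 = 124/7 ≈ 17.714)
I - d = 64 - 1*124/7 = 64 - 124/7 = 324/7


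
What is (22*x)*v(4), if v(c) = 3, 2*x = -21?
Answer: -693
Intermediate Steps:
x = -21/2 (x = (1/2)*(-21) = -21/2 ≈ -10.500)
(22*x)*v(4) = (22*(-21/2))*3 = -231*3 = -693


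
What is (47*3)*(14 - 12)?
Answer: 282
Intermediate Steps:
(47*3)*(14 - 12) = 141*2 = 282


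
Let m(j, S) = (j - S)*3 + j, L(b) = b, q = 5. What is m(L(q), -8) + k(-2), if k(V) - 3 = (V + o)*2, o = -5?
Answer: 33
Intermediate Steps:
m(j, S) = -3*S + 4*j (m(j, S) = (-3*S + 3*j) + j = -3*S + 4*j)
k(V) = -7 + 2*V (k(V) = 3 + (V - 5)*2 = 3 + (-5 + V)*2 = 3 + (-10 + 2*V) = -7 + 2*V)
m(L(q), -8) + k(-2) = (-3*(-8) + 4*5) + (-7 + 2*(-2)) = (24 + 20) + (-7 - 4) = 44 - 11 = 33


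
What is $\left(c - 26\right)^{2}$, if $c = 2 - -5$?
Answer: $361$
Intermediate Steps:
$c = 7$ ($c = 2 + 5 = 7$)
$\left(c - 26\right)^{2} = \left(7 - 26\right)^{2} = \left(-19\right)^{2} = 361$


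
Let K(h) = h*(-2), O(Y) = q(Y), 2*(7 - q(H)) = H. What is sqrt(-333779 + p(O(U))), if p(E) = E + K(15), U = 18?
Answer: I*sqrt(333811) ≈ 577.76*I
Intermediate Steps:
q(H) = 7 - H/2
O(Y) = 7 - Y/2
K(h) = -2*h
p(E) = -30 + E (p(E) = E - 2*15 = E - 30 = -30 + E)
sqrt(-333779 + p(O(U))) = sqrt(-333779 + (-30 + (7 - 1/2*18))) = sqrt(-333779 + (-30 + (7 - 9))) = sqrt(-333779 + (-30 - 2)) = sqrt(-333779 - 32) = sqrt(-333811) = I*sqrt(333811)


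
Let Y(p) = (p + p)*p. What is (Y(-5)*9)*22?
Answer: 9900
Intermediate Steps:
Y(p) = 2*p**2 (Y(p) = (2*p)*p = 2*p**2)
(Y(-5)*9)*22 = ((2*(-5)**2)*9)*22 = ((2*25)*9)*22 = (50*9)*22 = 450*22 = 9900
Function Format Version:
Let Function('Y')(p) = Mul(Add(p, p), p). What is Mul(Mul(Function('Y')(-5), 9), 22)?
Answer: 9900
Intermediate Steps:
Function('Y')(p) = Mul(2, Pow(p, 2)) (Function('Y')(p) = Mul(Mul(2, p), p) = Mul(2, Pow(p, 2)))
Mul(Mul(Function('Y')(-5), 9), 22) = Mul(Mul(Mul(2, Pow(-5, 2)), 9), 22) = Mul(Mul(Mul(2, 25), 9), 22) = Mul(Mul(50, 9), 22) = Mul(450, 22) = 9900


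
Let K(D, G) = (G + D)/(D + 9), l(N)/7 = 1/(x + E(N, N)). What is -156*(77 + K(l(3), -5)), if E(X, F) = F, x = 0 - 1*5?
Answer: -129480/11 ≈ -11771.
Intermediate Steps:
x = -5 (x = 0 - 5 = -5)
l(N) = 7/(-5 + N)
K(D, G) = (D + G)/(9 + D)
-156*(77 + K(l(3), -5)) = -156*(77 + (7/(-5 + 3) - 5)/(9 + 7/(-5 + 3))) = -156*(77 + (7/(-2) - 5)/(9 + 7/(-2))) = -156*(77 + (7*(-1/2) - 5)/(9 + 7*(-1/2))) = -156*(77 + (-7/2 - 5)/(9 - 7/2)) = -156*(77 - 17/2/(11/2)) = -156*(77 + (2/11)*(-17/2)) = -156*(77 - 17/11) = -156*830/11 = -129480/11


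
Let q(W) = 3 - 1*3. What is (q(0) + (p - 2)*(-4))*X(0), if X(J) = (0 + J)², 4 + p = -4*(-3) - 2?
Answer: 0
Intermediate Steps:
q(W) = 0 (q(W) = 3 - 3 = 0)
p = 6 (p = -4 + (-4*(-3) - 2) = -4 + (12 - 2) = -4 + 10 = 6)
X(J) = J²
(q(0) + (p - 2)*(-4))*X(0) = (0 + (6 - 2)*(-4))*0² = (0 + 4*(-4))*0 = (0 - 16)*0 = -16*0 = 0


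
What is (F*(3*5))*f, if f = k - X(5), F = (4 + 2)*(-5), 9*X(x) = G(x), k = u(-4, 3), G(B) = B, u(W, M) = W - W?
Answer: 250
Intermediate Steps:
u(W, M) = 0
k = 0
X(x) = x/9
F = -30 (F = 6*(-5) = -30)
f = -5/9 (f = 0 - 5/9 = -5/9 ≈ -0.55556)
(F*(3*5))*f = -90*5*(-5/9) = -30*15*(-5/9) = -450*(-5/9) = 250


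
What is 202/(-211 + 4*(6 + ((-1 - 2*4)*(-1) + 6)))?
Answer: -202/127 ≈ -1.5906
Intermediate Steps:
202/(-211 + 4*(6 + ((-1 - 2*4)*(-1) + 6))) = 202/(-211 + 4*(6 + ((-1 - 8)*(-1) + 6))) = 202/(-211 + 4*(6 + (-9*(-1) + 6))) = 202/(-211 + 4*(6 + (9 + 6))) = 202/(-211 + 4*(6 + 15)) = 202/(-211 + 4*21) = 202/(-211 + 84) = 202/(-127) = -1/127*202 = -202/127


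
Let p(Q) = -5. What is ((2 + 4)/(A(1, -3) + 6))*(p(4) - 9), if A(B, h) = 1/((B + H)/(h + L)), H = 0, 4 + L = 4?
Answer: -28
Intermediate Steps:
L = 0 (L = -4 + 4 = 0)
A(B, h) = h/B (A(B, h) = 1/((B + 0)/(h + 0)) = 1/(B/h) = h/B)
((2 + 4)/(A(1, -3) + 6))*(p(4) - 9) = ((2 + 4)/(-3/1 + 6))*(-5 - 9) = (6/(-3*1 + 6))*(-14) = (6/(-3 + 6))*(-14) = (6/3)*(-14) = (6*(1/3))*(-14) = 2*(-14) = -28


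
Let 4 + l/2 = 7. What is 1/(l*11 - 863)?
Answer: -1/797 ≈ -0.0012547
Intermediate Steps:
l = 6 (l = -8 + 2*7 = -8 + 14 = 6)
1/(l*11 - 863) = 1/(6*11 - 863) = 1/(66 - 863) = 1/(-797) = -1/797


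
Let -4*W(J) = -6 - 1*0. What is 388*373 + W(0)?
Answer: 289451/2 ≈ 1.4473e+5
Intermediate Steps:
W(J) = 3/2 (W(J) = -(-6 - 1*0)/4 = -(-6 + 0)/4 = -¼*(-6) = 3/2)
388*373 + W(0) = 388*373 + 3/2 = 144724 + 3/2 = 289451/2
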